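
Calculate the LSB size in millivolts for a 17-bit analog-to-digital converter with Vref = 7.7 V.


The resolution (LSB) of an ADC is Vref / 2^n.
LSB = 7.7 / 2^17
LSB = 7.7 / 131072
LSB = 5.875e-05 V = 0.05874634 mV

0.05874634 mV


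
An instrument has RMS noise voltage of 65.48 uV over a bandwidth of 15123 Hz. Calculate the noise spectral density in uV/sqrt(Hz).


Noise spectral density = Vrms / sqrt(BW).
NSD = 65.48 / sqrt(15123)
NSD = 65.48 / 122.9756
NSD = 0.5325 uV/sqrt(Hz)

0.5325 uV/sqrt(Hz)


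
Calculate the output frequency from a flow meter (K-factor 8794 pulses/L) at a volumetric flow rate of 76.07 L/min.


Frequency = K * Q / 60 (converting L/min to L/s).
f = 8794 * 76.07 / 60
f = 668959.58 / 60
f = 11149.33 Hz

11149.33 Hz


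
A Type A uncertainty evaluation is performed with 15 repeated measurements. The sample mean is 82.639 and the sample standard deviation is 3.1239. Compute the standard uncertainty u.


The standard uncertainty for Type A evaluation is u = s / sqrt(n).
u = 3.1239 / sqrt(15)
u = 3.1239 / 3.873
u = 0.8066

0.8066


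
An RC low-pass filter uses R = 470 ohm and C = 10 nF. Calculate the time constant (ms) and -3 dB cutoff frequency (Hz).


Time constant: tau = R * C.
tau = 470 * 1.00e-08 = 4.7e-06 s
tau = 0.0047 ms
Cutoff frequency: fc = 1 / (2*pi*R*C).
fc = 1 / (2*pi*4.7e-06) = 33862.75 Hz

tau = 0.0047 ms, fc = 33862.75 Hz


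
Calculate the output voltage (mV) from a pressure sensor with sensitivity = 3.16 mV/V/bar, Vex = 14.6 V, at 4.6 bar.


Output = sensitivity * Vex * P.
Vout = 3.16 * 14.6 * 4.6
Vout = 46.136 * 4.6
Vout = 212.23 mV

212.23 mV


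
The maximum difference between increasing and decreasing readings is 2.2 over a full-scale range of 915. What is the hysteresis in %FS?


Hysteresis = (max difference / full scale) * 100%.
H = (2.2 / 915) * 100
H = 0.24 %FS

0.24 %FS


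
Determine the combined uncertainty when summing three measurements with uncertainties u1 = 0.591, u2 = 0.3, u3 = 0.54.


For a sum of independent quantities, uc = sqrt(u1^2 + u2^2 + u3^2).
uc = sqrt(0.591^2 + 0.3^2 + 0.54^2)
uc = sqrt(0.349281 + 0.09 + 0.2916)
uc = 0.8549

0.8549


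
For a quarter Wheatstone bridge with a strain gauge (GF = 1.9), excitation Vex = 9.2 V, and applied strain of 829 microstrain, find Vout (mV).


Quarter bridge output: Vout = (GF * epsilon * Vex) / 4.
Vout = (1.9 * 829e-6 * 9.2) / 4
Vout = 0.01449092 / 4 V
Vout = 0.00362273 V = 3.6227 mV

3.6227 mV


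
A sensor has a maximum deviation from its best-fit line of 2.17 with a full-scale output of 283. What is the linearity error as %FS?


Linearity error = (max deviation / full scale) * 100%.
Linearity = (2.17 / 283) * 100
Linearity = 0.767 %FS

0.767 %FS


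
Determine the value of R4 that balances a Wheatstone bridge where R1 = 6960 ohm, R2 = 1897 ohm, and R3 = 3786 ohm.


At balance: R1*R4 = R2*R3, so R4 = R2*R3/R1.
R4 = 1897 * 3786 / 6960
R4 = 7182042 / 6960
R4 = 1031.9 ohm

1031.9 ohm


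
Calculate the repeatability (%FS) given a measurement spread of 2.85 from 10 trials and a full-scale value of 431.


Repeatability = (spread / full scale) * 100%.
R = (2.85 / 431) * 100
R = 0.661 %FS

0.661 %FS


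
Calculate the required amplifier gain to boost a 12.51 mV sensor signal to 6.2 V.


Gain = Vout / Vin (converting to same units).
G = 6.2 V / 12.51 mV
G = 6200.0 mV / 12.51 mV
G = 495.6

495.6


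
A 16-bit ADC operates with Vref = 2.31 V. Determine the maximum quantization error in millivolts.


The maximum quantization error is +/- LSB/2.
LSB = Vref / 2^n = 2.31 / 65536 = 3.525e-05 V
Max error = LSB / 2 = 3.525e-05 / 2 = 1.762e-05 V
Max error = 0.0176 mV

0.0176 mV


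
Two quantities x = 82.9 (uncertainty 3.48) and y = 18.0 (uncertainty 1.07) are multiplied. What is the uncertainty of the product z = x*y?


For a product z = x*y, the relative uncertainty is:
uz/z = sqrt((ux/x)^2 + (uy/y)^2)
Relative uncertainties: ux/x = 3.48/82.9 = 0.041978
uy/y = 1.07/18.0 = 0.059444
z = 82.9 * 18.0 = 1492.2
uz = 1492.2 * sqrt(0.041978^2 + 0.059444^2) = 108.591

108.591


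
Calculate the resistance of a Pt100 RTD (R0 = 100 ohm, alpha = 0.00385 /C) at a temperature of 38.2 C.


The RTD equation: Rt = R0 * (1 + alpha * T).
Rt = 100 * (1 + 0.00385 * 38.2)
Rt = 100 * (1 + 0.14707)
Rt = 100 * 1.14707
Rt = 114.707 ohm

114.707 ohm


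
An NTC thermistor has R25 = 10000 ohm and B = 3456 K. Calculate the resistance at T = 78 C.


NTC thermistor equation: Rt = R25 * exp(B * (1/T - 1/T25)).
T in Kelvin: 351.15 K, T25 = 298.15 K
1/T - 1/T25 = 1/351.15 - 1/298.15 = -0.00050623
B * (1/T - 1/T25) = 3456 * -0.00050623 = -1.7495
Rt = 10000 * exp(-1.7495) = 1738.6 ohm

1738.6 ohm


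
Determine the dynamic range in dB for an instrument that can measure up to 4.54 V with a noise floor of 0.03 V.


Dynamic range = 20 * log10(Vmax / Vnoise).
DR = 20 * log10(4.54 / 0.03)
DR = 20 * log10(151.33)
DR = 43.6 dB

43.6 dB


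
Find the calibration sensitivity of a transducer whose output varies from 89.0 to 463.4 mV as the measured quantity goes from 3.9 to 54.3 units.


Sensitivity = (y2 - y1) / (x2 - x1).
S = (463.4 - 89.0) / (54.3 - 3.9)
S = 374.4 / 50.4
S = 7.4286 mV/unit

7.4286 mV/unit


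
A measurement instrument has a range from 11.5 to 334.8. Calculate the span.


Span = upper range - lower range.
Span = 334.8 - (11.5)
Span = 323.3

323.3


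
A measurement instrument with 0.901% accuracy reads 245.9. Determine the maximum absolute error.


Absolute error = (accuracy% / 100) * reading.
Error = (0.901 / 100) * 245.9
Error = 0.00901 * 245.9
Error = 2.2156

2.2156


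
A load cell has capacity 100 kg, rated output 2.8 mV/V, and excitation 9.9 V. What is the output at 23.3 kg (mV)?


Vout = rated_output * Vex * (load / capacity).
Vout = 2.8 * 9.9 * (23.3 / 100)
Vout = 2.8 * 9.9 * 0.233
Vout = 6.459 mV

6.459 mV


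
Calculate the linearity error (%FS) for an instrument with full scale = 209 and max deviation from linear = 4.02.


Linearity error = (max deviation / full scale) * 100%.
Linearity = (4.02 / 209) * 100
Linearity = 1.923 %FS

1.923 %FS


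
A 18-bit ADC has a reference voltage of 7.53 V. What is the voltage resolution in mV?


The resolution (LSB) of an ADC is Vref / 2^n.
LSB = 7.53 / 2^18
LSB = 7.53 / 262144
LSB = 2.872e-05 V = 0.02872467 mV

0.02872467 mV


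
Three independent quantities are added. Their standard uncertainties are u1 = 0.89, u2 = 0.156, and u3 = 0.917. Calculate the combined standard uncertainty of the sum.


For a sum of independent quantities, uc = sqrt(u1^2 + u2^2 + u3^2).
uc = sqrt(0.89^2 + 0.156^2 + 0.917^2)
uc = sqrt(0.7921 + 0.024336 + 0.840889)
uc = 1.2874

1.2874


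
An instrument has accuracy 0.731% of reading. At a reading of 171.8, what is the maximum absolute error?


Absolute error = (accuracy% / 100) * reading.
Error = (0.731 / 100) * 171.8
Error = 0.00731 * 171.8
Error = 1.2559

1.2559


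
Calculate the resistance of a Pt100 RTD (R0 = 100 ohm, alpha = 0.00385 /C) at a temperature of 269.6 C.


The RTD equation: Rt = R0 * (1 + alpha * T).
Rt = 100 * (1 + 0.00385 * 269.6)
Rt = 100 * (1 + 1.03796)
Rt = 100 * 2.03796
Rt = 203.796 ohm

203.796 ohm


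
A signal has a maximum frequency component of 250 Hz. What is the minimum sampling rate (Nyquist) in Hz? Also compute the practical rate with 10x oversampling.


By Nyquist theorem, fs_min = 2 * fmax.
fs_min = 2 * 250 = 500 Hz
Practical rate = 10 * fs_min = 10 * 500 = 5000 Hz

fs_min = 500 Hz, fs_practical = 5000 Hz


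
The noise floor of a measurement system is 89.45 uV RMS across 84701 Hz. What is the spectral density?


Noise spectral density = Vrms / sqrt(BW).
NSD = 89.45 / sqrt(84701)
NSD = 89.45 / 291.0344
NSD = 0.3074 uV/sqrt(Hz)

0.3074 uV/sqrt(Hz)


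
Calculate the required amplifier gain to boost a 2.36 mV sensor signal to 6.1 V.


Gain = Vout / Vin (converting to same units).
G = 6.1 V / 2.36 mV
G = 6100.0 mV / 2.36 mV
G = 2584.75

2584.75


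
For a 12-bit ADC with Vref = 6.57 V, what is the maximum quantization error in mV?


The maximum quantization error is +/- LSB/2.
LSB = Vref / 2^n = 6.57 / 4096 = 0.001604 V
Max error = LSB / 2 = 0.001604 / 2 = 0.000802 V
Max error = 0.802 mV

0.802 mV


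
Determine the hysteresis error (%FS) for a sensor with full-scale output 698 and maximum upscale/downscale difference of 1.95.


Hysteresis = (max difference / full scale) * 100%.
H = (1.95 / 698) * 100
H = 0.279 %FS

0.279 %FS


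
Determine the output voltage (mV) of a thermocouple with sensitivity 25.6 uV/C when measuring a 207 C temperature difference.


The thermocouple output V = sensitivity * dT.
V = 25.6 uV/C * 207 C
V = 5299.2 uV
V = 5.299 mV

5.299 mV


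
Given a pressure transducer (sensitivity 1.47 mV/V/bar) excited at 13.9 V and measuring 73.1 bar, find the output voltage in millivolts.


Output = sensitivity * Vex * P.
Vout = 1.47 * 13.9 * 73.1
Vout = 20.433 * 73.1
Vout = 1493.65 mV

1493.65 mV


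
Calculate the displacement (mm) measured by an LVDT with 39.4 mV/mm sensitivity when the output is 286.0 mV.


Displacement = Vout / sensitivity.
d = 286.0 / 39.4
d = 7.259 mm

7.259 mm


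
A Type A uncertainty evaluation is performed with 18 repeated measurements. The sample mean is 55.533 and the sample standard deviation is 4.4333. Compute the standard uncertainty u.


The standard uncertainty for Type A evaluation is u = s / sqrt(n).
u = 4.4333 / sqrt(18)
u = 4.4333 / 4.2426
u = 1.0449

1.0449


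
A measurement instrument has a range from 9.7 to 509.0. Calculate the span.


Span = upper range - lower range.
Span = 509.0 - (9.7)
Span = 499.3

499.3


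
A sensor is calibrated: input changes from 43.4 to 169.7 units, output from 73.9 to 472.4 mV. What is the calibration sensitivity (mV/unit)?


Sensitivity = (y2 - y1) / (x2 - x1).
S = (472.4 - 73.9) / (169.7 - 43.4)
S = 398.5 / 126.3
S = 3.1552 mV/unit

3.1552 mV/unit


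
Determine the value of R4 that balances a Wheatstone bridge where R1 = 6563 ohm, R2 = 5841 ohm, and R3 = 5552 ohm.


At balance: R1*R4 = R2*R3, so R4 = R2*R3/R1.
R4 = 5841 * 5552 / 6563
R4 = 32429232 / 6563
R4 = 4941.22 ohm

4941.22 ohm


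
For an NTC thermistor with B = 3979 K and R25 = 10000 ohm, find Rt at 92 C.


NTC thermistor equation: Rt = R25 * exp(B * (1/T - 1/T25)).
T in Kelvin: 365.15 K, T25 = 298.15 K
1/T - 1/T25 = 1/365.15 - 1/298.15 = -0.00061542
B * (1/T - 1/T25) = 3979 * -0.00061542 = -2.4487
Rt = 10000 * exp(-2.4487) = 864.0 ohm

864.0 ohm


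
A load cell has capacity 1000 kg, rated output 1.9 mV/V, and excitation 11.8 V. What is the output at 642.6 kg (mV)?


Vout = rated_output * Vex * (load / capacity).
Vout = 1.9 * 11.8 * (642.6 / 1000)
Vout = 1.9 * 11.8 * 0.6426
Vout = 14.407 mV

14.407 mV


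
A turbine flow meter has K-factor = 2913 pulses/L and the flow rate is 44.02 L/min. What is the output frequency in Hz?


Frequency = K * Q / 60 (converting L/min to L/s).
f = 2913 * 44.02 / 60
f = 128230.26 / 60
f = 2137.17 Hz

2137.17 Hz


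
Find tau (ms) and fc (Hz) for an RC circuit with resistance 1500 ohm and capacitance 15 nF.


Time constant: tau = R * C.
tau = 1500 * 1.50e-08 = 2.25e-05 s
tau = 0.0225 ms
Cutoff frequency: fc = 1 / (2*pi*R*C).
fc = 1 / (2*pi*2.25e-05) = 7073.55 Hz

tau = 0.0225 ms, fc = 7073.55 Hz


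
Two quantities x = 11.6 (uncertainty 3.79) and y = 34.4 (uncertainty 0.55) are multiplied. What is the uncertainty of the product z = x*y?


For a product z = x*y, the relative uncertainty is:
uz/z = sqrt((ux/x)^2 + (uy/y)^2)
Relative uncertainties: ux/x = 3.79/11.6 = 0.326724
uy/y = 0.55/34.4 = 0.015988
z = 11.6 * 34.4 = 399.0
uz = 399.0 * sqrt(0.326724^2 + 0.015988^2) = 130.532

130.532


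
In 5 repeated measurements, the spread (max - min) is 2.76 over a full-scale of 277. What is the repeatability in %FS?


Repeatability = (spread / full scale) * 100%.
R = (2.76 / 277) * 100
R = 0.996 %FS

0.996 %FS


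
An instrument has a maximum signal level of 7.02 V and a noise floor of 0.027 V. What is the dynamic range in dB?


Dynamic range = 20 * log10(Vmax / Vnoise).
DR = 20 * log10(7.02 / 0.027)
DR = 20 * log10(260.0)
DR = 48.3 dB

48.3 dB


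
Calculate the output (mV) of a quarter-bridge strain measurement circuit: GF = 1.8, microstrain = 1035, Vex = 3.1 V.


Quarter bridge output: Vout = (GF * epsilon * Vex) / 4.
Vout = (1.8 * 1035e-6 * 3.1) / 4
Vout = 0.0057753 / 4 V
Vout = 0.00144382 V = 1.4438 mV

1.4438 mV


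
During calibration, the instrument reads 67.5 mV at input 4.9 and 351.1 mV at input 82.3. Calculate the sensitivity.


Sensitivity = (y2 - y1) / (x2 - x1).
S = (351.1 - 67.5) / (82.3 - 4.9)
S = 283.6 / 77.4
S = 3.6641 mV/unit

3.6641 mV/unit


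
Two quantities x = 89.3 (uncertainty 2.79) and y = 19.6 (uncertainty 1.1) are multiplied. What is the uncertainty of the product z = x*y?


For a product z = x*y, the relative uncertainty is:
uz/z = sqrt((ux/x)^2 + (uy/y)^2)
Relative uncertainties: ux/x = 2.79/89.3 = 0.031243
uy/y = 1.1/19.6 = 0.056122
z = 89.3 * 19.6 = 1750.3
uz = 1750.3 * sqrt(0.031243^2 + 0.056122^2) = 112.425

112.425


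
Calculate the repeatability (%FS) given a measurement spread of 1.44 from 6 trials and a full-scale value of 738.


Repeatability = (spread / full scale) * 100%.
R = (1.44 / 738) * 100
R = 0.195 %FS

0.195 %FS


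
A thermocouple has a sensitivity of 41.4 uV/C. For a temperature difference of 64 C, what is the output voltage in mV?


The thermocouple output V = sensitivity * dT.
V = 41.4 uV/C * 64 C
V = 2649.6 uV
V = 2.65 mV

2.65 mV


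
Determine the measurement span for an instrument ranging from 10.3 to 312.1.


Span = upper range - lower range.
Span = 312.1 - (10.3)
Span = 301.8

301.8


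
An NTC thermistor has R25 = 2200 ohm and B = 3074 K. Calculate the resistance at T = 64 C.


NTC thermistor equation: Rt = R25 * exp(B * (1/T - 1/T25)).
T in Kelvin: 337.15 K, T25 = 298.15 K
1/T - 1/T25 = 1/337.15 - 1/298.15 = -0.00038798
B * (1/T - 1/T25) = 3074 * -0.00038798 = -1.1926
Rt = 2200 * exp(-1.1926) = 667.5 ohm

667.5 ohm


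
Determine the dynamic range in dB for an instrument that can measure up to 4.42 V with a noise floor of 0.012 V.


Dynamic range = 20 * log10(Vmax / Vnoise).
DR = 20 * log10(4.42 / 0.012)
DR = 20 * log10(368.33)
DR = 51.32 dB

51.32 dB


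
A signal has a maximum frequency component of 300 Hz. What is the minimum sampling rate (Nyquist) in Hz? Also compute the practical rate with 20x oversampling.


By Nyquist theorem, fs_min = 2 * fmax.
fs_min = 2 * 300 = 600 Hz
Practical rate = 20 * fs_min = 20 * 600 = 12000 Hz

fs_min = 600 Hz, fs_practical = 12000 Hz


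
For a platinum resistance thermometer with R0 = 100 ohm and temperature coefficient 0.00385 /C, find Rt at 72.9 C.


The RTD equation: Rt = R0 * (1 + alpha * T).
Rt = 100 * (1 + 0.00385 * 72.9)
Rt = 100 * (1 + 0.280665)
Rt = 100 * 1.280665
Rt = 128.066 ohm

128.066 ohm


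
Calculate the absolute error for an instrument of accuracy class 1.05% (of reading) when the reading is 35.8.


Absolute error = (accuracy% / 100) * reading.
Error = (1.05 / 100) * 35.8
Error = 0.0105 * 35.8
Error = 0.3759

0.3759


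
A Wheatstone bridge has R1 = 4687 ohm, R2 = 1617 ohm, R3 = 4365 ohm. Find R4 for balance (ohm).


At balance: R1*R4 = R2*R3, so R4 = R2*R3/R1.
R4 = 1617 * 4365 / 4687
R4 = 7058205 / 4687
R4 = 1505.91 ohm

1505.91 ohm


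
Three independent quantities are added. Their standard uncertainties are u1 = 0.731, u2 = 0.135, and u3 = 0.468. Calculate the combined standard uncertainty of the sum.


For a sum of independent quantities, uc = sqrt(u1^2 + u2^2 + u3^2).
uc = sqrt(0.731^2 + 0.135^2 + 0.468^2)
uc = sqrt(0.534361 + 0.018225 + 0.219024)
uc = 0.8784

0.8784


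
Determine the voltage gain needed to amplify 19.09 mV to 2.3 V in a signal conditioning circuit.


Gain = Vout / Vin (converting to same units).
G = 2.3 V / 19.09 mV
G = 2300.0 mV / 19.09 mV
G = 120.48

120.48


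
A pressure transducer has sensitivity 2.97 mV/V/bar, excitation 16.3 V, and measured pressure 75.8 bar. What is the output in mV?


Output = sensitivity * Vex * P.
Vout = 2.97 * 16.3 * 75.8
Vout = 48.411 * 75.8
Vout = 3669.55 mV

3669.55 mV


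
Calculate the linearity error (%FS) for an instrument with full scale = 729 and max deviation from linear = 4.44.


Linearity error = (max deviation / full scale) * 100%.
Linearity = (4.44 / 729) * 100
Linearity = 0.609 %FS

0.609 %FS


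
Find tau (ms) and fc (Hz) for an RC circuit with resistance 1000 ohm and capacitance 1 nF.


Time constant: tau = R * C.
tau = 1000 * 1.00e-09 = 1e-06 s
tau = 0.001 ms
Cutoff frequency: fc = 1 / (2*pi*R*C).
fc = 1 / (2*pi*1e-06) = 159154.94 Hz

tau = 0.001 ms, fc = 159154.94 Hz


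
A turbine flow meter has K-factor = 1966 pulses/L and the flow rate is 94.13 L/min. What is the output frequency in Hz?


Frequency = K * Q / 60 (converting L/min to L/s).
f = 1966 * 94.13 / 60
f = 185059.58 / 60
f = 3084.33 Hz

3084.33 Hz


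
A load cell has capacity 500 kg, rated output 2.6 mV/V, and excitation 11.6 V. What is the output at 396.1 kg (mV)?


Vout = rated_output * Vex * (load / capacity).
Vout = 2.6 * 11.6 * (396.1 / 500)
Vout = 2.6 * 11.6 * 0.7922
Vout = 23.893 mV

23.893 mV


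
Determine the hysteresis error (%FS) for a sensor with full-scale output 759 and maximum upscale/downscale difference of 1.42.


Hysteresis = (max difference / full scale) * 100%.
H = (1.42 / 759) * 100
H = 0.187 %FS

0.187 %FS


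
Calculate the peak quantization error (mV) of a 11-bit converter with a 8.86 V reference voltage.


The maximum quantization error is +/- LSB/2.
LSB = Vref / 2^n = 8.86 / 2048 = 0.00432617 V
Max error = LSB / 2 = 0.00432617 / 2 = 0.00216309 V
Max error = 2.1631 mV

2.1631 mV


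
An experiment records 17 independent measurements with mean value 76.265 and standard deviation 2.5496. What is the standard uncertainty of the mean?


The standard uncertainty for Type A evaluation is u = s / sqrt(n).
u = 2.5496 / sqrt(17)
u = 2.5496 / 4.1231
u = 0.6184

0.6184


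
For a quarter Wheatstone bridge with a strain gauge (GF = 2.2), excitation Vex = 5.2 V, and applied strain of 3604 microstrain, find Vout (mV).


Quarter bridge output: Vout = (GF * epsilon * Vex) / 4.
Vout = (2.2 * 3604e-6 * 5.2) / 4
Vout = 0.04122976 / 4 V
Vout = 0.01030744 V = 10.3074 mV

10.3074 mV


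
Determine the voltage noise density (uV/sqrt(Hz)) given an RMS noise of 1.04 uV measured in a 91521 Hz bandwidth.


Noise spectral density = Vrms / sqrt(BW).
NSD = 1.04 / sqrt(91521)
NSD = 1.04 / 302.5244
NSD = 0.0034 uV/sqrt(Hz)

0.0034 uV/sqrt(Hz)


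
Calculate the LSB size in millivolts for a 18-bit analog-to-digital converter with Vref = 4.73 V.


The resolution (LSB) of an ADC is Vref / 2^n.
LSB = 4.73 / 2^18
LSB = 4.73 / 262144
LSB = 1.804e-05 V = 0.01804352 mV

0.01804352 mV


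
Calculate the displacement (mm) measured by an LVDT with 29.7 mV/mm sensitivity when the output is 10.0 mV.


Displacement = Vout / sensitivity.
d = 10.0 / 29.7
d = 0.337 mm

0.337 mm


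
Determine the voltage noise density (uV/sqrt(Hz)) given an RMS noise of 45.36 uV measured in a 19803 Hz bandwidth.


Noise spectral density = Vrms / sqrt(BW).
NSD = 45.36 / sqrt(19803)
NSD = 45.36 / 140.7231
NSD = 0.3223 uV/sqrt(Hz)

0.3223 uV/sqrt(Hz)


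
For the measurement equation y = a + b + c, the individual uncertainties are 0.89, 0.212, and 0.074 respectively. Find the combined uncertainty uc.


For a sum of independent quantities, uc = sqrt(u1^2 + u2^2 + u3^2).
uc = sqrt(0.89^2 + 0.212^2 + 0.074^2)
uc = sqrt(0.7921 + 0.044944 + 0.005476)
uc = 0.9179

0.9179


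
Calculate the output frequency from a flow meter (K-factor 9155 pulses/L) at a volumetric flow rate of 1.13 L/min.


Frequency = K * Q / 60 (converting L/min to L/s).
f = 9155 * 1.13 / 60
f = 10345.15 / 60
f = 172.42 Hz

172.42 Hz


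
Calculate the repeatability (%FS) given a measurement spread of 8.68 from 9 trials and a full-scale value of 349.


Repeatability = (spread / full scale) * 100%.
R = (8.68 / 349) * 100
R = 2.487 %FS

2.487 %FS


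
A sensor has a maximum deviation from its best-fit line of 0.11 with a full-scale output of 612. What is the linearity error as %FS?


Linearity error = (max deviation / full scale) * 100%.
Linearity = (0.11 / 612) * 100
Linearity = 0.018 %FS

0.018 %FS


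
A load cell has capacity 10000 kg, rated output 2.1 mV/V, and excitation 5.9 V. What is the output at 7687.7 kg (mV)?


Vout = rated_output * Vex * (load / capacity).
Vout = 2.1 * 5.9 * (7687.7 / 10000)
Vout = 2.1 * 5.9 * 0.76877
Vout = 9.525 mV

9.525 mV


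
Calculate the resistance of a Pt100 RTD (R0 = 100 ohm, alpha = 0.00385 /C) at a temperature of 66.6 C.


The RTD equation: Rt = R0 * (1 + alpha * T).
Rt = 100 * (1 + 0.00385 * 66.6)
Rt = 100 * (1 + 0.25641)
Rt = 100 * 1.25641
Rt = 125.641 ohm

125.641 ohm


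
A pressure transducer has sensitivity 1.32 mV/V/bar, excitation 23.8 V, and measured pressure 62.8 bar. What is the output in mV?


Output = sensitivity * Vex * P.
Vout = 1.32 * 23.8 * 62.8
Vout = 31.416 * 62.8
Vout = 1972.92 mV

1972.92 mV


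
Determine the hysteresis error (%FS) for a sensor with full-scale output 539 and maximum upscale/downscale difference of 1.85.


Hysteresis = (max difference / full scale) * 100%.
H = (1.85 / 539) * 100
H = 0.343 %FS

0.343 %FS


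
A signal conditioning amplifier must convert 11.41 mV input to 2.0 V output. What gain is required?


Gain = Vout / Vin (converting to same units).
G = 2.0 V / 11.41 mV
G = 2000.0 mV / 11.41 mV
G = 175.28

175.28


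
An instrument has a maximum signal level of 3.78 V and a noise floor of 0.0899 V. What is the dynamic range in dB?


Dynamic range = 20 * log10(Vmax / Vnoise).
DR = 20 * log10(3.78 / 0.0899)
DR = 20 * log10(42.05)
DR = 32.47 dB

32.47 dB


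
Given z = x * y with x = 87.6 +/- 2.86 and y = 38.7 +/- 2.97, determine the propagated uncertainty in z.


For a product z = x*y, the relative uncertainty is:
uz/z = sqrt((ux/x)^2 + (uy/y)^2)
Relative uncertainties: ux/x = 2.86/87.6 = 0.032648
uy/y = 2.97/38.7 = 0.076744
z = 87.6 * 38.7 = 3390.1
uz = 3390.1 * sqrt(0.032648^2 + 0.076744^2) = 282.737

282.737


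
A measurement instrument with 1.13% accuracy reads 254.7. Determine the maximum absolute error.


Absolute error = (accuracy% / 100) * reading.
Error = (1.13 / 100) * 254.7
Error = 0.0113 * 254.7
Error = 2.8781

2.8781


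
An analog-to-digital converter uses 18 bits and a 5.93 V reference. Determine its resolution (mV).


The resolution (LSB) of an ADC is Vref / 2^n.
LSB = 5.93 / 2^18
LSB = 5.93 / 262144
LSB = 2.262e-05 V = 0.02262115 mV

0.02262115 mV


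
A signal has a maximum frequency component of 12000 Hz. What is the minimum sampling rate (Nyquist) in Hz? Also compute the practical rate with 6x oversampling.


By Nyquist theorem, fs_min = 2 * fmax.
fs_min = 2 * 12000 = 24000 Hz
Practical rate = 6 * fs_min = 6 * 24000 = 144000 Hz

fs_min = 24000 Hz, fs_practical = 144000 Hz


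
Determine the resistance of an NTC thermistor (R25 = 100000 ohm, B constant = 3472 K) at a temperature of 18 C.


NTC thermistor equation: Rt = R25 * exp(B * (1/T - 1/T25)).
T in Kelvin: 291.15 K, T25 = 298.15 K
1/T - 1/T25 = 1/291.15 - 1/298.15 = 8.064e-05
B * (1/T - 1/T25) = 3472 * 8.064e-05 = 0.28
Rt = 100000 * exp(0.28) = 132310.3 ohm

132310.3 ohm


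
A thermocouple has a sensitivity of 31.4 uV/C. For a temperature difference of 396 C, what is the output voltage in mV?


The thermocouple output V = sensitivity * dT.
V = 31.4 uV/C * 396 C
V = 12434.4 uV
V = 12.434 mV

12.434 mV


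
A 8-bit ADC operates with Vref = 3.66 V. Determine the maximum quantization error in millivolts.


The maximum quantization error is +/- LSB/2.
LSB = Vref / 2^n = 3.66 / 256 = 0.01429688 V
Max error = LSB / 2 = 0.01429688 / 2 = 0.00714844 V
Max error = 7.1484 mV

7.1484 mV


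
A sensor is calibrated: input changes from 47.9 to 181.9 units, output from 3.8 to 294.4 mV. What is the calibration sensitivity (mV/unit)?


Sensitivity = (y2 - y1) / (x2 - x1).
S = (294.4 - 3.8) / (181.9 - 47.9)
S = 290.6 / 134.0
S = 2.1687 mV/unit

2.1687 mV/unit


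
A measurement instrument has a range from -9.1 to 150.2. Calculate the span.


Span = upper range - lower range.
Span = 150.2 - (-9.1)
Span = 159.3

159.3


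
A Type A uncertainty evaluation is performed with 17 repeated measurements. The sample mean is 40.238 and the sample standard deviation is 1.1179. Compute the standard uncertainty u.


The standard uncertainty for Type A evaluation is u = s / sqrt(n).
u = 1.1179 / sqrt(17)
u = 1.1179 / 4.1231
u = 0.2711

0.2711


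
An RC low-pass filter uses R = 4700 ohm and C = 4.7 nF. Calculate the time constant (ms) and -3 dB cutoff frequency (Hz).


Time constant: tau = R * C.
tau = 4700 * 4.70e-09 = 2.209e-05 s
tau = 0.0221 ms
Cutoff frequency: fc = 1 / (2*pi*R*C).
fc = 1 / (2*pi*2.209e-05) = 7204.84 Hz

tau = 0.0221 ms, fc = 7204.84 Hz


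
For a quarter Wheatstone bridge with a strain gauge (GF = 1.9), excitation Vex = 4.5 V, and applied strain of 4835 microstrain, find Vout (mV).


Quarter bridge output: Vout = (GF * epsilon * Vex) / 4.
Vout = (1.9 * 4835e-6 * 4.5) / 4
Vout = 0.04133925 / 4 V
Vout = 0.01033481 V = 10.3348 mV

10.3348 mV


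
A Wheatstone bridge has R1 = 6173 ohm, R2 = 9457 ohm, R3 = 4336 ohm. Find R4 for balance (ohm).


At balance: R1*R4 = R2*R3, so R4 = R2*R3/R1.
R4 = 9457 * 4336 / 6173
R4 = 41005552 / 6173
R4 = 6642.73 ohm

6642.73 ohm


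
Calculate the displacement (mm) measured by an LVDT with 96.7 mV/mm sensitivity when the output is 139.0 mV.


Displacement = Vout / sensitivity.
d = 139.0 / 96.7
d = 1.437 mm

1.437 mm


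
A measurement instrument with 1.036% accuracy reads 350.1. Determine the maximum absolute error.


Absolute error = (accuracy% / 100) * reading.
Error = (1.036 / 100) * 350.1
Error = 0.01036 * 350.1
Error = 3.627

3.627


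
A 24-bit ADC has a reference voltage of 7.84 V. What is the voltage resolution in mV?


The resolution (LSB) of an ADC is Vref / 2^n.
LSB = 7.84 / 2^24
LSB = 7.84 / 16777216
LSB = 4.7e-07 V = 0.0004673 mV

0.0004673 mV


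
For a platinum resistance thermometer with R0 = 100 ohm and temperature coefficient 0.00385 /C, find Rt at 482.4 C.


The RTD equation: Rt = R0 * (1 + alpha * T).
Rt = 100 * (1 + 0.00385 * 482.4)
Rt = 100 * (1 + 1.85724)
Rt = 100 * 2.85724
Rt = 285.724 ohm

285.724 ohm


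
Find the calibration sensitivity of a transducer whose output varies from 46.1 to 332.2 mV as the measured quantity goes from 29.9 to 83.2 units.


Sensitivity = (y2 - y1) / (x2 - x1).
S = (332.2 - 46.1) / (83.2 - 29.9)
S = 286.1 / 53.3
S = 5.3677 mV/unit

5.3677 mV/unit


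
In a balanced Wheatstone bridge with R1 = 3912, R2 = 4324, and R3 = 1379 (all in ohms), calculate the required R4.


At balance: R1*R4 = R2*R3, so R4 = R2*R3/R1.
R4 = 4324 * 1379 / 3912
R4 = 5962796 / 3912
R4 = 1524.23 ohm

1524.23 ohm


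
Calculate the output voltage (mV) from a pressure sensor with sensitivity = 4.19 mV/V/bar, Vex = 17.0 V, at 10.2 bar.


Output = sensitivity * Vex * P.
Vout = 4.19 * 17.0 * 10.2
Vout = 71.23 * 10.2
Vout = 726.55 mV

726.55 mV


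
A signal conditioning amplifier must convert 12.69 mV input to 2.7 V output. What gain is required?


Gain = Vout / Vin (converting to same units).
G = 2.7 V / 12.69 mV
G = 2700.0 mV / 12.69 mV
G = 212.77

212.77


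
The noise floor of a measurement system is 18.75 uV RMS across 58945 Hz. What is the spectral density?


Noise spectral density = Vrms / sqrt(BW).
NSD = 18.75 / sqrt(58945)
NSD = 18.75 / 242.7859
NSD = 0.0772 uV/sqrt(Hz)

0.0772 uV/sqrt(Hz)


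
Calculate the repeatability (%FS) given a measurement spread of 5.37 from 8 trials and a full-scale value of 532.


Repeatability = (spread / full scale) * 100%.
R = (5.37 / 532) * 100
R = 1.009 %FS

1.009 %FS


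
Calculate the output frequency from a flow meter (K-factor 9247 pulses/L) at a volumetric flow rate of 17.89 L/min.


Frequency = K * Q / 60 (converting L/min to L/s).
f = 9247 * 17.89 / 60
f = 165428.83 / 60
f = 2757.15 Hz

2757.15 Hz


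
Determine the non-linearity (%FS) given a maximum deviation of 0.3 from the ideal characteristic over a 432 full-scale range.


Linearity error = (max deviation / full scale) * 100%.
Linearity = (0.3 / 432) * 100
Linearity = 0.069 %FS

0.069 %FS


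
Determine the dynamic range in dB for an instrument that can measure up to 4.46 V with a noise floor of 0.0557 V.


Dynamic range = 20 * log10(Vmax / Vnoise).
DR = 20 * log10(4.46 / 0.0557)
DR = 20 * log10(80.07)
DR = 38.07 dB

38.07 dB


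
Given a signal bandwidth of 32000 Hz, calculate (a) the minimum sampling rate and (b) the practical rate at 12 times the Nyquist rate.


By Nyquist theorem, fs_min = 2 * fmax.
fs_min = 2 * 32000 = 64000 Hz
Practical rate = 12 * fs_min = 12 * 64000 = 768000 Hz

fs_min = 64000 Hz, fs_practical = 768000 Hz


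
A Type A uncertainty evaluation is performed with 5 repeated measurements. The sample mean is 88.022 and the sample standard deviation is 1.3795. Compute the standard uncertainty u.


The standard uncertainty for Type A evaluation is u = s / sqrt(n).
u = 1.3795 / sqrt(5)
u = 1.3795 / 2.2361
u = 0.6169

0.6169


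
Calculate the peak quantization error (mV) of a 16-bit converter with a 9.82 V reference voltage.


The maximum quantization error is +/- LSB/2.
LSB = Vref / 2^n = 9.82 / 65536 = 0.00014984 V
Max error = LSB / 2 = 0.00014984 / 2 = 7.492e-05 V
Max error = 0.0749 mV

0.0749 mV


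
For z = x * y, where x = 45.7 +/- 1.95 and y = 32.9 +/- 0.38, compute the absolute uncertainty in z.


For a product z = x*y, the relative uncertainty is:
uz/z = sqrt((ux/x)^2 + (uy/y)^2)
Relative uncertainties: ux/x = 1.95/45.7 = 0.04267
uy/y = 0.38/32.9 = 0.01155
z = 45.7 * 32.9 = 1503.5
uz = 1503.5 * sqrt(0.04267^2 + 0.01155^2) = 66.464

66.464


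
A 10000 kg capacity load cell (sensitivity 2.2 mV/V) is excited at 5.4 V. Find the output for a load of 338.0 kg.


Vout = rated_output * Vex * (load / capacity).
Vout = 2.2 * 5.4 * (338.0 / 10000)
Vout = 2.2 * 5.4 * 0.0338
Vout = 0.402 mV

0.402 mV


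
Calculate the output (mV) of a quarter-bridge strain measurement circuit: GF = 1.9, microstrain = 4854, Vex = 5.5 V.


Quarter bridge output: Vout = (GF * epsilon * Vex) / 4.
Vout = (1.9 * 4854e-6 * 5.5) / 4
Vout = 0.0507243 / 4 V
Vout = 0.01268107 V = 12.6811 mV

12.6811 mV


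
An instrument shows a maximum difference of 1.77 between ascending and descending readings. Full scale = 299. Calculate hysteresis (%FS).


Hysteresis = (max difference / full scale) * 100%.
H = (1.77 / 299) * 100
H = 0.592 %FS

0.592 %FS


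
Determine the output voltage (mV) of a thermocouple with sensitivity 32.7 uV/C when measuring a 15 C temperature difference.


The thermocouple output V = sensitivity * dT.
V = 32.7 uV/C * 15 C
V = 490.5 uV
V = 0.491 mV

0.491 mV


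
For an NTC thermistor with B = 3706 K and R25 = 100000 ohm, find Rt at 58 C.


NTC thermistor equation: Rt = R25 * exp(B * (1/T - 1/T25)).
T in Kelvin: 331.15 K, T25 = 298.15 K
1/T - 1/T25 = 1/331.15 - 1/298.15 = -0.00033424
B * (1/T - 1/T25) = 3706 * -0.00033424 = -1.2387
Rt = 100000 * exp(-1.2387) = 28976.6 ohm

28976.6 ohm


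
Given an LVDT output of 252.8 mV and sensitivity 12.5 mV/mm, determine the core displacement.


Displacement = Vout / sensitivity.
d = 252.8 / 12.5
d = 20.224 mm

20.224 mm


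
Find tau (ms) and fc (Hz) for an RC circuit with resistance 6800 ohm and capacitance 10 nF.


Time constant: tau = R * C.
tau = 6800 * 1.00e-08 = 6.8e-05 s
tau = 0.068 ms
Cutoff frequency: fc = 1 / (2*pi*R*C).
fc = 1 / (2*pi*6.8e-05) = 2340.51 Hz

tau = 0.068 ms, fc = 2340.51 Hz


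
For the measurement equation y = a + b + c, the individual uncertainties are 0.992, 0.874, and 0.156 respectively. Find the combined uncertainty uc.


For a sum of independent quantities, uc = sqrt(u1^2 + u2^2 + u3^2).
uc = sqrt(0.992^2 + 0.874^2 + 0.156^2)
uc = sqrt(0.984064 + 0.763876 + 0.024336)
uc = 1.3313

1.3313


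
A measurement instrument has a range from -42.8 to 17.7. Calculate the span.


Span = upper range - lower range.
Span = 17.7 - (-42.8)
Span = 60.5

60.5


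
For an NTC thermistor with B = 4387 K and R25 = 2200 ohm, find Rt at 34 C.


NTC thermistor equation: Rt = R25 * exp(B * (1/T - 1/T25)).
T in Kelvin: 307.15 K, T25 = 298.15 K
1/T - 1/T25 = 1/307.15 - 1/298.15 = -9.828e-05
B * (1/T - 1/T25) = 4387 * -9.828e-05 = -0.4311
Rt = 2200 * exp(-0.4311) = 1429.5 ohm

1429.5 ohm


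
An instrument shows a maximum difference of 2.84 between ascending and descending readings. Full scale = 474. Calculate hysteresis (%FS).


Hysteresis = (max difference / full scale) * 100%.
H = (2.84 / 474) * 100
H = 0.599 %FS

0.599 %FS


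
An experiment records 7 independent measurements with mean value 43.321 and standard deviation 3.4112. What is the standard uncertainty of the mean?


The standard uncertainty for Type A evaluation is u = s / sqrt(n).
u = 3.4112 / sqrt(7)
u = 3.4112 / 2.6458
u = 1.2893

1.2893


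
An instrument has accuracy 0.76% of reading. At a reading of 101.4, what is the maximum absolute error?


Absolute error = (accuracy% / 100) * reading.
Error = (0.76 / 100) * 101.4
Error = 0.0076 * 101.4
Error = 0.7706

0.7706


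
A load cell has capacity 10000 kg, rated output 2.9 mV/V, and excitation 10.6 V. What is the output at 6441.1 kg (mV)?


Vout = rated_output * Vex * (load / capacity).
Vout = 2.9 * 10.6 * (6441.1 / 10000)
Vout = 2.9 * 10.6 * 0.64411
Vout = 19.8 mV

19.8 mV


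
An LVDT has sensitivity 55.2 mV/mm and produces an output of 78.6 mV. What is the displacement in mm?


Displacement = Vout / sensitivity.
d = 78.6 / 55.2
d = 1.424 mm

1.424 mm


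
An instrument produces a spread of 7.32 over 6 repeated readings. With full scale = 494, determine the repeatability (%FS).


Repeatability = (spread / full scale) * 100%.
R = (7.32 / 494) * 100
R = 1.482 %FS

1.482 %FS


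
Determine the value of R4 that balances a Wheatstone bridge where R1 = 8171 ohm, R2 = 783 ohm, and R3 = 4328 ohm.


At balance: R1*R4 = R2*R3, so R4 = R2*R3/R1.
R4 = 783 * 4328 / 8171
R4 = 3388824 / 8171
R4 = 414.74 ohm

414.74 ohm


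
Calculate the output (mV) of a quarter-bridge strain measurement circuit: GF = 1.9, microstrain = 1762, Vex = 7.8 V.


Quarter bridge output: Vout = (GF * epsilon * Vex) / 4.
Vout = (1.9 * 1762e-6 * 7.8) / 4
Vout = 0.02611284 / 4 V
Vout = 0.00652821 V = 6.5282 mV

6.5282 mV


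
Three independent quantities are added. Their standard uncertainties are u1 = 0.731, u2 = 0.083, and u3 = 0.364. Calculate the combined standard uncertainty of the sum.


For a sum of independent quantities, uc = sqrt(u1^2 + u2^2 + u3^2).
uc = sqrt(0.731^2 + 0.083^2 + 0.364^2)
uc = sqrt(0.534361 + 0.006889 + 0.132496)
uc = 0.8208

0.8208


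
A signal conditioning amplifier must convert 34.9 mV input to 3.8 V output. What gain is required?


Gain = Vout / Vin (converting to same units).
G = 3.8 V / 34.9 mV
G = 3800.0 mV / 34.9 mV
G = 108.88

108.88


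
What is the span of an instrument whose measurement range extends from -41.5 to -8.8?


Span = upper range - lower range.
Span = -8.8 - (-41.5)
Span = 32.7

32.7


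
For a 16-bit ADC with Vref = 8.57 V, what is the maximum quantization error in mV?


The maximum quantization error is +/- LSB/2.
LSB = Vref / 2^n = 8.57 / 65536 = 0.00013077 V
Max error = LSB / 2 = 0.00013077 / 2 = 6.538e-05 V
Max error = 0.0654 mV

0.0654 mV


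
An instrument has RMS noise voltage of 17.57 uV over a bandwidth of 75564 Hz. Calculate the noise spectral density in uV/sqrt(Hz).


Noise spectral density = Vrms / sqrt(BW).
NSD = 17.57 / sqrt(75564)
NSD = 17.57 / 274.8891
NSD = 0.0639 uV/sqrt(Hz)

0.0639 uV/sqrt(Hz)


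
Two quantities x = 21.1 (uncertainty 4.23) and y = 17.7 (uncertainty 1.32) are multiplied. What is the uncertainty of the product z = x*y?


For a product z = x*y, the relative uncertainty is:
uz/z = sqrt((ux/x)^2 + (uy/y)^2)
Relative uncertainties: ux/x = 4.23/21.1 = 0.200474
uy/y = 1.32/17.7 = 0.074576
z = 21.1 * 17.7 = 373.5
uz = 373.5 * sqrt(0.200474^2 + 0.074576^2) = 79.884

79.884


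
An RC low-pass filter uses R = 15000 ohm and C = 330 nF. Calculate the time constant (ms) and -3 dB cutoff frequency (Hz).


Time constant: tau = R * C.
tau = 15000 * 3.30e-07 = 0.00495 s
tau = 4.95 ms
Cutoff frequency: fc = 1 / (2*pi*R*C).
fc = 1 / (2*pi*0.00495) = 32.15 Hz

tau = 4.95 ms, fc = 32.15 Hz


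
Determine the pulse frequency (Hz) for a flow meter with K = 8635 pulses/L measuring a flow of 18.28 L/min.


Frequency = K * Q / 60 (converting L/min to L/s).
f = 8635 * 18.28 / 60
f = 157847.8 / 60
f = 2630.8 Hz

2630.8 Hz


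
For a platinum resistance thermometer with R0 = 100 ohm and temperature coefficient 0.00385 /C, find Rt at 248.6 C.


The RTD equation: Rt = R0 * (1 + alpha * T).
Rt = 100 * (1 + 0.00385 * 248.6)
Rt = 100 * (1 + 0.95711)
Rt = 100 * 1.95711
Rt = 195.711 ohm

195.711 ohm


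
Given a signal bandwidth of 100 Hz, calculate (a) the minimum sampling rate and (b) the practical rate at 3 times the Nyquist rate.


By Nyquist theorem, fs_min = 2 * fmax.
fs_min = 2 * 100 = 200 Hz
Practical rate = 3 * fs_min = 3 * 200 = 600 Hz

fs_min = 200 Hz, fs_practical = 600 Hz


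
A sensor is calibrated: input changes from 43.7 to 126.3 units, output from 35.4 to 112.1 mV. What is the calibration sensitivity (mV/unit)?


Sensitivity = (y2 - y1) / (x2 - x1).
S = (112.1 - 35.4) / (126.3 - 43.7)
S = 76.7 / 82.6
S = 0.9286 mV/unit

0.9286 mV/unit


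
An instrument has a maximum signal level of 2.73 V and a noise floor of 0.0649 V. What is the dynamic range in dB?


Dynamic range = 20 * log10(Vmax / Vnoise).
DR = 20 * log10(2.73 / 0.0649)
DR = 20 * log10(42.06)
DR = 32.48 dB

32.48 dB


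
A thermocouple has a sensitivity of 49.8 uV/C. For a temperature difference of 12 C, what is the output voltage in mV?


The thermocouple output V = sensitivity * dT.
V = 49.8 uV/C * 12 C
V = 597.6 uV
V = 0.598 mV

0.598 mV


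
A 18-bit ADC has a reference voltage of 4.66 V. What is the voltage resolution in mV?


The resolution (LSB) of an ADC is Vref / 2^n.
LSB = 4.66 / 2^18
LSB = 4.66 / 262144
LSB = 1.778e-05 V = 0.01777649 mV

0.01777649 mV


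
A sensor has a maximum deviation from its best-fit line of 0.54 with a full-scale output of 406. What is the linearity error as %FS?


Linearity error = (max deviation / full scale) * 100%.
Linearity = (0.54 / 406) * 100
Linearity = 0.133 %FS

0.133 %FS


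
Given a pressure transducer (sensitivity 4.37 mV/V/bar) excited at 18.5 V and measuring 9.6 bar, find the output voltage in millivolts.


Output = sensitivity * Vex * P.
Vout = 4.37 * 18.5 * 9.6
Vout = 80.845 * 9.6
Vout = 776.11 mV

776.11 mV


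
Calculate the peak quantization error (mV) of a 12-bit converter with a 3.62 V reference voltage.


The maximum quantization error is +/- LSB/2.
LSB = Vref / 2^n = 3.62 / 4096 = 0.00088379 V
Max error = LSB / 2 = 0.00088379 / 2 = 0.00044189 V
Max error = 0.4419 mV

0.4419 mV


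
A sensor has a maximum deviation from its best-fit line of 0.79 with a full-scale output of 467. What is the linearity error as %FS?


Linearity error = (max deviation / full scale) * 100%.
Linearity = (0.79 / 467) * 100
Linearity = 0.169 %FS

0.169 %FS


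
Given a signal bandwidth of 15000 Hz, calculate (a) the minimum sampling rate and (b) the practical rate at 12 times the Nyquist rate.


By Nyquist theorem, fs_min = 2 * fmax.
fs_min = 2 * 15000 = 30000 Hz
Practical rate = 12 * fs_min = 12 * 30000 = 360000 Hz

fs_min = 30000 Hz, fs_practical = 360000 Hz
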